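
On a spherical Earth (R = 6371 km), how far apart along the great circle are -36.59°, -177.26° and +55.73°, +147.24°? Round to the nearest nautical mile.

5833 nmi

Δλ = 147.24 − -177.26 = 324.50°; wrapped into (−180°, 180°]: -35.50°.
Δφ = 55.73 − -36.59 = 92.32°.
a = sin²(Δφ/2) + cos φ₁ · cos φ₂ · sin²(Δλ/2) = 0.562261.
c = 2·atan2(√a, √(1−a)) = 1.69564 rad → d = 6371·c ≈ 10802.94 km ≈ 5833.12 nmi.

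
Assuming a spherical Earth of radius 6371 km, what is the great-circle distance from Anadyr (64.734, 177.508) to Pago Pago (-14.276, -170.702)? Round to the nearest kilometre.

8842 km

Δλ = -170.702 − 177.508 = -348.210°; wrapped into (−180°, 180°]: 11.790°.
Δφ = -14.276 − 64.734 = -79.010°.
a = sin²(Δφ/2) + cos φ₁ · cos φ₂ · sin²(Δλ/2) = 0.409044.
c = 2·atan2(√a, √(1−a)) = 1.38787 rad → d = 6371·c ≈ 8842.10 km.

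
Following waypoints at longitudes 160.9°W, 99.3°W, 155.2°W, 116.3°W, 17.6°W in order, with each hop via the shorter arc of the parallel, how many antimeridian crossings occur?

0

Leg 1: -160.9° → -99.3°, shortest Δλ = 61.6° (east) — does not cross 180°.
Leg 2: -99.3° → -155.2°, shortest Δλ = -55.9° (west) — does not cross 180°.
Leg 3: -155.2° → -116.3°, shortest Δλ = 38.9° (east) — does not cross 180°.
Leg 4: -116.3° → -17.6°, shortest Δλ = 98.7° (east) — does not cross 180°.
Total crossings: 0.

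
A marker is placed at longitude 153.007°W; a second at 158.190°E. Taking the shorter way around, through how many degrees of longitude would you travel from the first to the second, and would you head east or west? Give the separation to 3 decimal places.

Raw difference: 158.190 − -153.007 = 311.197°.
Normalise into (−180°, 180°]: 311.197° − 360° = -48.803°.
Negative ⇒ the second point lies to the west; separation 48.803°.

48.803° west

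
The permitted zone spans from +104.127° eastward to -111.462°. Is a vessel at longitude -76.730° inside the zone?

No

Band width going east from +104.127° to -111.462°: ((-111.462 − 104.127) mod 360) = 144.411°.
Offset of -76.730° east of the west edge: ((-76.730 − 104.127) mod 360) = 179.143°.
179.143° > 144.411° ⇒ outside.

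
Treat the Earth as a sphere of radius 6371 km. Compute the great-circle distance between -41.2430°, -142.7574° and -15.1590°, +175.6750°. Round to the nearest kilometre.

4929 km

Δλ = 175.6750 − -142.7574 = 318.4324°; wrapped into (−180°, 180°]: -41.5676°.
Δφ = -15.1590 − -41.2430 = 26.0840°.
a = sin²(Δφ/2) + cos φ₁ · cos φ₂ · sin²(Δλ/2) = 0.142307.
c = 2·atan2(√a, √(1−a)) = 0.77362 rad → d = 6371·c ≈ 4928.74 km.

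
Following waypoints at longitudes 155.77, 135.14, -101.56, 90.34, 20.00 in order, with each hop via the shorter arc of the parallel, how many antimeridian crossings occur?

2

Leg 1: +155.77° → +135.14°, shortest Δλ = -20.63° (west) — does not cross 180°.
Leg 2: +135.14° → -101.56°, shortest Δλ = 123.3° (east) — crosses 180°.
Leg 3: -101.56° → +90.34°, shortest Δλ = -168.1° (west) — crosses 180°.
Leg 4: +90.34° → +20.00°, shortest Δλ = -70.34° (west) — does not cross 180°.
Total crossings: 2.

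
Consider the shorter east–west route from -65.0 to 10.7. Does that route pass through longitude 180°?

Signed shortest Δλ = ((10.7 − -65.0 + 180) mod 360) − 180 = 75.7°.
Going east by 75.7° from -65.0° reaches +10.7° without touching 180°.

No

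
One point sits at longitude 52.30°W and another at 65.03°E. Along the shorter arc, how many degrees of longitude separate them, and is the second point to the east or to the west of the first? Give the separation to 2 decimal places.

Raw difference: 65.03 − -52.30 = 117.33°.
Normalise into (−180°, 180°]: 117.33° stays 117.33°.
Positive ⇒ the second point lies to the east; separation 117.33°.

117.33° east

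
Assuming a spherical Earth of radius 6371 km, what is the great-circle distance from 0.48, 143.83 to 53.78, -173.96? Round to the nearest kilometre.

7074 km

Δλ = -173.96 − 143.83 = -317.79°; wrapped into (−180°, 180°]: 42.21°.
Δφ = 53.78 − 0.48 = 53.30°.
a = sin²(Δφ/2) + cos φ₁ · cos φ₂ · sin²(Δλ/2) = 0.277797.
c = 2·atan2(√a, √(1−a)) = 1.11029 rad → d = 6371·c ≈ 7073.63 km.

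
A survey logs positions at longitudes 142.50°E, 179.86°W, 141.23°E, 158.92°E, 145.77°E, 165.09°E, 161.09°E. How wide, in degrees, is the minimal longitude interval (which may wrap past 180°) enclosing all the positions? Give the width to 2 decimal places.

Sort the longitudes: -179.86°, +141.23°, +142.50°, +145.77°, +158.92°, +161.09°, +165.09°.
Eastward gaps between consecutive values (wrapping around): 321.09°, 1.27°, 3.27°, 13.15°, 2.17°, 4.00°, 15.05°.
Largest gap = 321.09° ⇒ minimal covering band is its complement: 360° − 321.09° = 38.91°.
Band runs from +141.23° eastward to -179.86°, crossing the antimeridian.

38.91°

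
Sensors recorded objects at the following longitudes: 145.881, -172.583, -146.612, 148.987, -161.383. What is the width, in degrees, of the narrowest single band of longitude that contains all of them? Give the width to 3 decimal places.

Sort the longitudes: -172.583°, -161.383°, -146.612°, +145.881°, +148.987°.
Eastward gaps between consecutive values (wrapping around): 11.200°, 14.771°, 292.493°, 3.106°, 38.430°.
Largest gap = 292.493° ⇒ minimal covering band is its complement: 360° − 292.493° = 67.507°.
Band runs from +145.881° eastward to -146.612°, crossing the antimeridian.

67.507°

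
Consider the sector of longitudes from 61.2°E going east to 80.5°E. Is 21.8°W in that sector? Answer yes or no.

Band width going east from +61.2° to +80.5°: ((80.5 − 61.2) mod 360) = 19.3°.
Offset of -21.8° east of the west edge: ((-21.8 − 61.2) mod 360) = 277.0°.
277.0° > 19.3° ⇒ outside.

No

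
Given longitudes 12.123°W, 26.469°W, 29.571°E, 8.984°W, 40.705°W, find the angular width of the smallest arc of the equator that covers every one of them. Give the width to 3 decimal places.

Sort the longitudes: -40.705°, -26.469°, -12.123°, -8.984°, +29.571°.
Eastward gaps between consecutive values (wrapping around): 14.236°, 14.346°, 3.139°, 38.555°, 289.724°.
Largest gap = 289.724° ⇒ minimal covering band is its complement: 360° − 289.724° = 70.276°.
Band runs from -40.705° eastward to +29.571°.

70.276°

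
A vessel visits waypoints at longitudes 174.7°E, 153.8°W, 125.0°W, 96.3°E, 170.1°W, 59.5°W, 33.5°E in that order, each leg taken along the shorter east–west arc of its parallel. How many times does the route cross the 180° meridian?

Leg 1: +174.7° → -153.8°, shortest Δλ = 31.5° (east) — crosses 180°.
Leg 2: -153.8° → -125.0°, shortest Δλ = 28.8° (east) — does not cross 180°.
Leg 3: -125.0° → +96.3°, shortest Δλ = -138.7° (west) — crosses 180°.
Leg 4: +96.3° → -170.1°, shortest Δλ = 93.6° (east) — crosses 180°.
Leg 5: -170.1° → -59.5°, shortest Δλ = 110.6° (east) — does not cross 180°.
Leg 6: -59.5° → +33.5°, shortest Δλ = 93.0° (east) — does not cross 180°.
Total crossings: 3.

3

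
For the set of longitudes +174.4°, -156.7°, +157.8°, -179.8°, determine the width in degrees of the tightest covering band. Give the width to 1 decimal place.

Sort the longitudes: -179.8°, -156.7°, +157.8°, +174.4°.
Eastward gaps between consecutive values (wrapping around): 23.1°, 314.5°, 16.6°, 5.8°.
Largest gap = 314.5° ⇒ minimal covering band is its complement: 360° − 314.5° = 45.5°.
Band runs from +157.8° eastward to -156.7°, crossing the antimeridian.

45.5°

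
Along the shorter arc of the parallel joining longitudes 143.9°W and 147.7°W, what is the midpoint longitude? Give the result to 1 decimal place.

145.8°W

Signed shortest Δλ from -143.9° to -147.7° is -3.8°.
Midpoint longitude = -143.9° + (-3.8°)/2 = -143.9° − 1.9° = -145.8°.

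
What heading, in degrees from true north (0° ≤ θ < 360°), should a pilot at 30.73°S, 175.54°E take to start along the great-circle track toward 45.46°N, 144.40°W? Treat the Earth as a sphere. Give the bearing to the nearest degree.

27°

Δλ = -144.40 − 175.54 = -319.94°; wrapped into (−180°, 180°]: 40.06°.
θ = atan2( sin Δλ · cos φ₂ , cos φ₁ · sin φ₂ − sin φ₁ · cos φ₂ · cos Δλ )
  = atan2(0.45142, 0.88700) = 26.973° → normalised to [0°, 360°): 26.973°.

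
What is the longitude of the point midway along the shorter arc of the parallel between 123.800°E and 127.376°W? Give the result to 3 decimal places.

178.212°E

Signed shortest Δλ from +123.800° to -127.376° is +108.824°.
Midpoint longitude = +123.800° + (+108.824°)/2 = +123.800° + 54.412° = +178.212°.
(The naïve average (+123.800 + -127.376)/2 = -1.788° is on the wrong side of the globe.)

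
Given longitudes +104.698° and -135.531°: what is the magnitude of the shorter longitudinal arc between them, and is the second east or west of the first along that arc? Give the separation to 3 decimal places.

119.771° east

Raw difference: -135.531 − 104.698 = -240.229°.
Normalise into (−180°, 180°]: -240.229° + 360° = 119.771°.
Positive ⇒ the second point lies to the east; separation 119.771°.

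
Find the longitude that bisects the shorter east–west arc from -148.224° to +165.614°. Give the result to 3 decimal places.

-171.305°

Signed shortest Δλ from -148.224° to +165.614° is -46.162°.
Midpoint longitude = -148.224° + (-46.162°)/2 = -148.224° − 23.081° = -171.305°.
(The naïve average (-148.224 + +165.614)/2 = 8.695° is on the wrong side of the globe.)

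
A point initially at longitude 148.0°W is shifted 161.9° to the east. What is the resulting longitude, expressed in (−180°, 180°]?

13.9°E

Start at -148.0°; shift +161.9° → +13.9°.
+13.9° already lies in (−180°, 180°].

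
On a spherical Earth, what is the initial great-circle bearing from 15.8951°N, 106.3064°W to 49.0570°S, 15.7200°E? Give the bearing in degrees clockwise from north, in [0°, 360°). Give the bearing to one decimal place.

Δλ = 15.7200 − -106.3064 = 122.0264°.
θ = atan2( sin Δλ · cos φ₂ , cos φ₁ · sin φ₂ − sin φ₁ · cos φ₂ · cos Δλ )
  = atan2(0.55557, -0.63130) = 138.651° → normalised to [0°, 360°): 138.651°.

138.7°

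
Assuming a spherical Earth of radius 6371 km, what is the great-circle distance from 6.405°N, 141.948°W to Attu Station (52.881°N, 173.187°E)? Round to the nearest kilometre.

Δλ = 173.187 − -141.948 = 315.135°; wrapped into (−180°, 180°]: -44.865°.
Δφ = 52.881 − 6.405 = 46.476°.
a = sin²(Δφ/2) + cos φ₁ · cos φ₂ · sin²(Δλ/2) = 0.242997.
c = 2·atan2(√a, √(1−a)) = 1.03095 rad → d = 6371·c ≈ 6568.16 km.

6568 km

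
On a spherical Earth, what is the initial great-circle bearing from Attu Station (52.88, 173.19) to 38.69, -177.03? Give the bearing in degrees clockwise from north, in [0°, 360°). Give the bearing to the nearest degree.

151°

Δλ = -177.03 − 173.19 = -350.22°; wrapped into (−180°, 180°]: 9.78°.
θ = atan2( sin Δλ · cos φ₂ , cos φ₁ · sin φ₂ − sin φ₁ · cos φ₂ · cos Δλ )
  = atan2(0.13259, -0.23609) = 150.682° → normalised to [0°, 360°): 150.682°.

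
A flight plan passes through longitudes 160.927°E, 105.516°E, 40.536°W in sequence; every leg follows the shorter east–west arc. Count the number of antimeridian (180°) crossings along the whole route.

Leg 1: +160.927° → +105.516°, shortest Δλ = -55.411° (west) — does not cross 180°.
Leg 2: +105.516° → -40.536°, shortest Δλ = -146.052° (west) — does not cross 180°.
Total crossings: 0.

0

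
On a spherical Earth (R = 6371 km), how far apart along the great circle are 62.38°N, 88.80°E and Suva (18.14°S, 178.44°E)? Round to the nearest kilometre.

11770 km

Δλ = 178.44 − 88.80 = 89.64°.
Δφ = -18.14 − 62.38 = -80.52°.
a = sin²(Δφ/2) + cos φ₁ · cos φ₂ · sin²(Δλ/2) = 0.636546.
c = 2·atan2(√a, √(1−a)) = 1.84740 rad → d = 6371·c ≈ 11769.80 km.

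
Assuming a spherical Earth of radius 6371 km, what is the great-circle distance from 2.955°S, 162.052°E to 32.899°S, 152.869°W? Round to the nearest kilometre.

5746 km

Δλ = -152.869 − 162.052 = -314.921°; wrapped into (−180°, 180°]: 45.079°.
Δφ = -32.899 − -2.955 = -29.944°.
a = sin²(Δφ/2) + cos φ₁ · cos φ₂ · sin²(Δλ/2) = 0.189950.
c = 2·atan2(√a, √(1−a)) = 0.90193 rad → d = 6371·c ≈ 5746.16 km.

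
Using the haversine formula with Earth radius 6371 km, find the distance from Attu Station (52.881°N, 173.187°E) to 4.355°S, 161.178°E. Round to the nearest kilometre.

Δλ = 161.178 − 173.187 = -12.009°.
Δφ = -4.355 − 52.881 = -57.236°.
a = sin²(Δφ/2) + cos φ₁ · cos φ₂ · sin²(Δλ/2) = 0.235994.
c = 2·atan2(√a, √(1−a)) = 1.01454 rad → d = 6371·c ≈ 6463.63 km.

6464 km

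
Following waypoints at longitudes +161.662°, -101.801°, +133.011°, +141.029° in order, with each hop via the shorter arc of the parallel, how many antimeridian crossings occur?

Leg 1: +161.662° → -101.801°, shortest Δλ = 96.537° (east) — crosses 180°.
Leg 2: -101.801° → +133.011°, shortest Δλ = -125.188° (west) — crosses 180°.
Leg 3: +133.011° → +141.029°, shortest Δλ = 8.018° (east) — does not cross 180°.
Total crossings: 2.

2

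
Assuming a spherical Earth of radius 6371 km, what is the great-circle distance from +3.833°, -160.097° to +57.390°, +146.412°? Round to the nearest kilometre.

7550 km

Δλ = 146.412 − -160.097 = 306.509°; wrapped into (−180°, 180°]: -53.491°.
Δφ = 57.390 − 3.833 = 53.557°.
a = sin²(Δφ/2) + cos φ₁ · cos φ₂ · sin²(Δλ/2) = 0.311889.
c = 2·atan2(√a, √(1−a)) = 1.18508 rad → d = 6371·c ≈ 7550.15 km.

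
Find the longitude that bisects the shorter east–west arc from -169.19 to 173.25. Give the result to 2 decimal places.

Signed shortest Δλ from -169.19° to +173.25° is -17.56°.
Midpoint longitude = -169.19° + (-17.56°)/2 = -169.19° − 8.78° = -177.97°.
(The naïve average (-169.19 + +173.25)/2 = 2.03° is on the wrong side of the globe.)

-177.97°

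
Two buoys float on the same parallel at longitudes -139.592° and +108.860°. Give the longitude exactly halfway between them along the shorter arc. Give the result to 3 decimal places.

Signed shortest Δλ from -139.592° to +108.860° is -111.548°.
Midpoint longitude = -139.592° + (-111.548°)/2 = -139.592° − 55.774° = -195.366°.
Normalise into (−180°, 180°]: +164.634°.
(The naïve average (-139.592 + +108.860)/2 = -15.366° is on the wrong side of the globe.)

+164.634°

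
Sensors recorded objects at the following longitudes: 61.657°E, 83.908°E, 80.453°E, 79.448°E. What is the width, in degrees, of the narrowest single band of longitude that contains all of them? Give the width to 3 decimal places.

Sort the longitudes: +61.657°, +79.448°, +80.453°, +83.908°.
Eastward gaps between consecutive values (wrapping around): 17.791°, 1.005°, 3.455°, 337.749°.
Largest gap = 337.749° ⇒ minimal covering band is its complement: 360° − 337.749° = 22.251°.
Band runs from +61.657° eastward to +83.908°.

22.251°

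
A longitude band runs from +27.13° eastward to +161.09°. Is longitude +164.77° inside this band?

No

Band width going east from +27.13° to +161.09°: ((161.09 − 27.13) mod 360) = 133.96°.
Offset of +164.77° east of the west edge: ((164.77 − 27.13) mod 360) = 137.64°.
137.64° > 133.96° ⇒ outside.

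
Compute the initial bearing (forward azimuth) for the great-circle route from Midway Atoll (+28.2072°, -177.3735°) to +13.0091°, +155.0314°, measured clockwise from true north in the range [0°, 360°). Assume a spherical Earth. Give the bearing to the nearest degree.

245°

Δλ = 155.0314 − -177.3735 = 332.4049°; wrapped into (−180°, 180°]: -27.5951°.
θ = atan2( sin Δλ · cos φ₂ , cos φ₁ · sin φ₂ − sin φ₁ · cos φ₂ · cos Δλ )
  = atan2(-0.45133, -0.20977) = -114.928° → normalised to [0°, 360°): 245.072°.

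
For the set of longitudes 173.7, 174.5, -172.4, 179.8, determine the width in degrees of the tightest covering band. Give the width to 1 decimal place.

13.9°

Sort the longitudes: -172.4°, +173.7°, +174.5°, +179.8°.
Eastward gaps between consecutive values (wrapping around): 346.1°, 0.8°, 5.3°, 7.8°.
Largest gap = 346.1° ⇒ minimal covering band is its complement: 360° − 346.1° = 13.9°.
Band runs from +173.7° eastward to -172.4°, crossing the antimeridian.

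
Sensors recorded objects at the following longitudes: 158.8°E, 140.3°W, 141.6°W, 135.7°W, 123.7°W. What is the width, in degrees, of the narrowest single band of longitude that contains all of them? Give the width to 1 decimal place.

77.5°

Sort the longitudes: -141.6°, -140.3°, -135.7°, -123.7°, +158.8°.
Eastward gaps between consecutive values (wrapping around): 1.3°, 4.6°, 12.0°, 282.5°, 59.6°.
Largest gap = 282.5° ⇒ minimal covering band is its complement: 360° − 282.5° = 77.5°.
Band runs from +158.8° eastward to -123.7°, crossing the antimeridian.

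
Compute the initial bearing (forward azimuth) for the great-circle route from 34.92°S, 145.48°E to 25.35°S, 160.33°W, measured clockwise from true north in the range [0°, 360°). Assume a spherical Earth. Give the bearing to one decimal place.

93.8°

Δλ = -160.33 − 145.48 = -305.81°; wrapped into (−180°, 180°]: 54.19°.
θ = atan2( sin Δλ · cos φ₂ , cos φ₁ · sin φ₂ − sin φ₁ · cos φ₂ · cos Δλ )
  = atan2(0.73287, -0.04838) = 93.777° → normalised to [0°, 360°): 93.777°.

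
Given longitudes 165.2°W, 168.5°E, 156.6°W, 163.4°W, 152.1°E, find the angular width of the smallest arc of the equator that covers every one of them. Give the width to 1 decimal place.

Sort the longitudes: -165.2°, -163.4°, -156.6°, +152.1°, +168.5°.
Eastward gaps between consecutive values (wrapping around): 1.8°, 6.8°, 308.7°, 16.4°, 26.3°.
Largest gap = 308.7° ⇒ minimal covering band is its complement: 360° − 308.7° = 51.3°.
Band runs from +152.1° eastward to -156.6°, crossing the antimeridian.

51.3°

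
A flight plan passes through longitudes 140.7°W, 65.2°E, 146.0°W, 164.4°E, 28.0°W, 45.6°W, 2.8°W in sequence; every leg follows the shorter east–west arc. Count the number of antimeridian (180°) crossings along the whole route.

Leg 1: -140.7° → +65.2°, shortest Δλ = -154.1° (west) — crosses 180°.
Leg 2: +65.2° → -146.0°, shortest Δλ = 148.8° (east) — crosses 180°.
Leg 3: -146.0° → +164.4°, shortest Δλ = -49.6° (west) — crosses 180°.
Leg 4: +164.4° → -28.0°, shortest Δλ = 167.6° (east) — crosses 180°.
Leg 5: -28.0° → -45.6°, shortest Δλ = -17.6° (west) — does not cross 180°.
Leg 6: -45.6° → -2.8°, shortest Δλ = 42.8° (east) — does not cross 180°.
Total crossings: 4.

4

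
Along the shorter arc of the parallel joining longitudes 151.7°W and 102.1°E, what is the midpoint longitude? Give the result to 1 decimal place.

Signed shortest Δλ from -151.7° to +102.1° is -106.2°.
Midpoint longitude = -151.7° + (-106.2°)/2 = -151.7° − 53.1° = -204.8°.
Normalise into (−180°, 180°]: +155.2°.
(The naïve average (-151.7 + +102.1)/2 = -24.8° is on the wrong side of the globe.)

155.2°E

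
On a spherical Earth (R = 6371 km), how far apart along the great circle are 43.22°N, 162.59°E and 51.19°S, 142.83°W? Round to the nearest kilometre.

Δλ = -142.83 − 162.59 = -305.42°; wrapped into (−180°, 180°]: 54.58°.
Δφ = -51.19 − 43.22 = -94.41°.
a = sin²(Δφ/2) + cos φ₁ · cos φ₂ · sin²(Δλ/2) = 0.634458.
c = 2·atan2(√a, √(1−a)) = 1.84306 rad → d = 6371·c ≈ 11742.16 km.

11742 km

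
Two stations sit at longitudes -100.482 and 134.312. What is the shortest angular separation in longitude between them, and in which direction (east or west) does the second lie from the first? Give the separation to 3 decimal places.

Raw difference: 134.312 − -100.482 = 234.794°.
Normalise into (−180°, 180°]: 234.794° − 360° = -125.206°.
Negative ⇒ the second point lies to the west; separation 125.206°.

125.206° west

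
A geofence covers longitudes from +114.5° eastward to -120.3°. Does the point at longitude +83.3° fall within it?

Band width going east from +114.5° to -120.3°: ((-120.3 − 114.5) mod 360) = 125.2°.
Offset of +83.3° east of the west edge: ((83.3 − 114.5) mod 360) = 328.8°.
328.8° > 125.2° ⇒ outside.

No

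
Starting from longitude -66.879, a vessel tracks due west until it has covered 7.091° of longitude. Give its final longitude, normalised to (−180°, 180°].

-73.970°

Start at -66.879°; shift −7.091° → -73.970°.
-73.970° already lies in (−180°, 180°].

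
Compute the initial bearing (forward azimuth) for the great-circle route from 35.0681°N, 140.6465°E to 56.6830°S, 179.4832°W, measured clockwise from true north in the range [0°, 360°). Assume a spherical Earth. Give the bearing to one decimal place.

159.2°

Δλ = -179.4832 − 140.6465 = -320.1297°; wrapped into (−180°, 180°]: 39.8703°.
θ = atan2( sin Δλ · cos φ₂ , cos φ₁ · sin φ₂ − sin φ₁ · cos φ₂ · cos Δλ )
  = atan2(0.35211, -0.92616) = 159.184° → normalised to [0°, 360°): 159.184°.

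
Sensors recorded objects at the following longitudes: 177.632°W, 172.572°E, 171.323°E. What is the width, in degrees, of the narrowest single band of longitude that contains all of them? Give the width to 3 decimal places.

Sort the longitudes: -177.632°, +171.323°, +172.572°.
Eastward gaps between consecutive values (wrapping around): 348.955°, 1.249°, 9.796°.
Largest gap = 348.955° ⇒ minimal covering band is its complement: 360° − 348.955° = 11.045°.
Band runs from +171.323° eastward to -177.632°, crossing the antimeridian.

11.045°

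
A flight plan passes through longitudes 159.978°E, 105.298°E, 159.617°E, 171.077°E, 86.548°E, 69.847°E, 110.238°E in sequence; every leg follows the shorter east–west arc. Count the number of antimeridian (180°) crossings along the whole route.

0

Leg 1: +159.978° → +105.298°, shortest Δλ = -54.68° (west) — does not cross 180°.
Leg 2: +105.298° → +159.617°, shortest Δλ = 54.319° (east) — does not cross 180°.
Leg 3: +159.617° → +171.077°, shortest Δλ = 11.46° (east) — does not cross 180°.
Leg 4: +171.077° → +86.548°, shortest Δλ = -84.529° (west) — does not cross 180°.
Leg 5: +86.548° → +69.847°, shortest Δλ = -16.701° (west) — does not cross 180°.
Leg 6: +69.847° → +110.238°, shortest Δλ = 40.391° (east) — does not cross 180°.
Total crossings: 0.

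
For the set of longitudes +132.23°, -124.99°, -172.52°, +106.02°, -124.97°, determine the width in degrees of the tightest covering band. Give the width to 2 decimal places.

Sort the longitudes: -172.52°, -124.99°, -124.97°, +106.02°, +132.23°.
Eastward gaps between consecutive values (wrapping around): 47.53°, 0.02°, 230.99°, 26.21°, 55.25°.
Largest gap = 230.99° ⇒ minimal covering band is its complement: 360° − 230.99° = 129.01°.
Band runs from +106.02° eastward to -124.97°, crossing the antimeridian.

129.01°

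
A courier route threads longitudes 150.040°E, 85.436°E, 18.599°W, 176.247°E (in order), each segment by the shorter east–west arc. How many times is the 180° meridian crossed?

1

Leg 1: +150.040° → +85.436°, shortest Δλ = -64.604° (west) — does not cross 180°.
Leg 2: +85.436° → -18.599°, shortest Δλ = -104.035° (west) — does not cross 180°.
Leg 3: -18.599° → +176.247°, shortest Δλ = -165.154° (west) — crosses 180°.
Total crossings: 1.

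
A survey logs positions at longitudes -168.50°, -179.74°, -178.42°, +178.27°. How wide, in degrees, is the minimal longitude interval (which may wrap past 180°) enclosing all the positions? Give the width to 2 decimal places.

Sort the longitudes: -179.74°, -178.42°, -168.50°, +178.27°.
Eastward gaps between consecutive values (wrapping around): 1.32°, 9.92°, 346.77°, 1.99°.
Largest gap = 346.77° ⇒ minimal covering band is its complement: 360° − 346.77° = 13.23°.
Band runs from +178.27° eastward to -168.50°, crossing the antimeridian.

13.23°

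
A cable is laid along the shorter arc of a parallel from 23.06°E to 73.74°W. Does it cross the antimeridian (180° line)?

No

Signed shortest Δλ = ((-73.74 − 23.06 + 180) mod 360) − 180 = -96.8°.
Going west by 96.8° from +23.06° reaches -73.74° without touching 180°.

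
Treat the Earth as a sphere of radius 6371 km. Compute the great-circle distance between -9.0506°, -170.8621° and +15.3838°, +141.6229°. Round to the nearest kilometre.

Δλ = 141.6229 − -170.8621 = 312.4850°; wrapped into (−180°, 180°]: -47.5150°.
Δφ = 15.3838 − -9.0506 = 24.4344°.
a = sin²(Δφ/2) + cos φ₁ · cos φ₂ · sin²(Δλ/2) = 0.199320.
c = 2·atan2(√a, √(1−a)) = 0.92559 rad → d = 6371·c ≈ 5896.96 km.

5897 km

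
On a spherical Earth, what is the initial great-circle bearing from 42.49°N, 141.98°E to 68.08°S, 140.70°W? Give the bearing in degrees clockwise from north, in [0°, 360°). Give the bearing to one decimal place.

Δλ = -140.70 − 141.98 = -282.68°; wrapped into (−180°, 180°]: 77.32°.
θ = atan2( sin Δλ · cos φ₂ , cos φ₁ · sin φ₂ − sin φ₁ · cos φ₂ · cos Δλ )
  = atan2(0.36421, -0.73944) = 153.778° → normalised to [0°, 360°): 153.778°.

153.8°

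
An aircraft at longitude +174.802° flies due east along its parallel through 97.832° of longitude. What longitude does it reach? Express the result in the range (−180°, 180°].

-87.366°

Start at +174.802°; shift +97.832° → +272.634°.
+272.634° lies outside (−180°, 180°]; subtract 360° → -87.366°.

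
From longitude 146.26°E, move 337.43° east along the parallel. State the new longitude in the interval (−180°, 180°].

Start at +146.26°; shift +337.43° → +483.69°.
+483.69° lies outside (−180°, 180°]; subtract 360° → +123.69°.

123.69°E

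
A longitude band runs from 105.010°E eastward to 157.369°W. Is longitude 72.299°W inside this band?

Band width going east from +105.010° to -157.369°: ((-157.369 − 105.010) mod 360) = 97.621°.
Offset of -72.299° east of the west edge: ((-72.299 − 105.010) mod 360) = 182.691°.
182.691° > 97.621° ⇒ outside.

No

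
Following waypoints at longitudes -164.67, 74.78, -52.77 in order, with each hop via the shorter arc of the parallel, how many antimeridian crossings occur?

1

Leg 1: -164.67° → +74.78°, shortest Δλ = -120.55° (west) — crosses 180°.
Leg 2: +74.78° → -52.77°, shortest Δλ = -127.55° (west) — does not cross 180°.
Total crossings: 1.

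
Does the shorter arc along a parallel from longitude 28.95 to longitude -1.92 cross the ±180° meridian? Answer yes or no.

Signed shortest Δλ = ((-1.92 − 28.95 + 180) mod 360) − 180 = -30.87°.
Going west by 30.87° from +28.95° reaches -1.92° without touching 180°.

No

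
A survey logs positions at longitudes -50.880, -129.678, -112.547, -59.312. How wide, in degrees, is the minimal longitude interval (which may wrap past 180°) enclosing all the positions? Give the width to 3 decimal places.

Sort the longitudes: -129.678°, -112.547°, -59.312°, -50.880°.
Eastward gaps between consecutive values (wrapping around): 17.131°, 53.235°, 8.432°, 281.202°.
Largest gap = 281.202° ⇒ minimal covering band is its complement: 360° − 281.202° = 78.798°.
Band runs from -129.678° eastward to -50.880°.

78.798°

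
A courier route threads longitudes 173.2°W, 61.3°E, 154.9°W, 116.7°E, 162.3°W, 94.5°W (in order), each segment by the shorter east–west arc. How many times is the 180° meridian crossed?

Leg 1: -173.2° → +61.3°, shortest Δλ = -125.5° (west) — crosses 180°.
Leg 2: +61.3° → -154.9°, shortest Δλ = 143.8° (east) — crosses 180°.
Leg 3: -154.9° → +116.7°, shortest Δλ = -88.4° (west) — crosses 180°.
Leg 4: +116.7° → -162.3°, shortest Δλ = 81.0° (east) — crosses 180°.
Leg 5: -162.3° → -94.5°, shortest Δλ = 67.8° (east) — does not cross 180°.
Total crossings: 4.

4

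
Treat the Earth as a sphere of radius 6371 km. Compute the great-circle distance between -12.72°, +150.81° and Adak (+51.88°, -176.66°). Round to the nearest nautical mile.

4230 nmi

Δλ = -176.66 − 150.81 = -327.47°; wrapped into (−180°, 180°]: 32.53°.
Δφ = 51.88 − -12.72 = 64.60°.
a = sin²(Δφ/2) + cos φ₁ · cos φ₂ · sin²(Δλ/2) = 0.332769.
c = 2·atan2(√a, √(1−a)) = 1.22976 rad → d = 6371·c ≈ 7834.81 km ≈ 4230.46 nmi.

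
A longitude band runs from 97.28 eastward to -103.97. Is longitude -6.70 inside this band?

Band width going east from +97.28° to -103.97°: ((-103.97 − 97.28) mod 360) = 158.75°.
Offset of -6.70° east of the west edge: ((-6.70 − 97.28) mod 360) = 256.02°.
256.02° > 158.75° ⇒ outside.

No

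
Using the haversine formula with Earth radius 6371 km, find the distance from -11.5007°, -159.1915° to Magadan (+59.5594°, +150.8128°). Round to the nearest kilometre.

9066 km

Δλ = 150.8128 − -159.1915 = 310.0043°; wrapped into (−180°, 180°]: -49.9957°.
Δφ = 59.5594 − -11.5007 = 71.0601°.
a = sin²(Δφ/2) + cos φ₁ · cos φ₂ · sin²(Δλ/2) = 0.426371.
c = 2·atan2(√a, √(1−a)) = 1.42300 rad → d = 6371·c ≈ 9065.93 km.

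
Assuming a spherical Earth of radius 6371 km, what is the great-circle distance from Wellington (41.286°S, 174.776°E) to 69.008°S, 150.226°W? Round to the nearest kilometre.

3694 km

Δλ = -150.226 − 174.776 = -325.002°; wrapped into (−180°, 180°]: 34.998°.
Δφ = -69.008 − -41.286 = -27.722°.
a = sin²(Δφ/2) + cos φ₁ · cos φ₂ · sin²(Δλ/2) = 0.081731.
c = 2·atan2(√a, √(1−a)) = 0.57986 rad → d = 6371·c ≈ 3694.30 km.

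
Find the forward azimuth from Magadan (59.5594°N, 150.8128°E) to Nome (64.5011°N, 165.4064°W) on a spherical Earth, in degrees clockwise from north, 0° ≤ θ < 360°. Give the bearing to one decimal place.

Δλ = -165.4064 − 150.8128 = -316.2192°; wrapped into (−180°, 180°]: 43.7808°.
θ = atan2( sin Δλ · cos φ₂ , cos φ₁ · sin φ₂ − sin φ₁ · cos φ₂ · cos Δλ )
  = atan2(0.29786, 0.18933) = 57.559° → normalised to [0°, 360°): 57.559°.

57.6°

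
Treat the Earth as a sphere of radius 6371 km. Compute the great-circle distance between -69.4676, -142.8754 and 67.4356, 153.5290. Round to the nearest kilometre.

Δλ = 153.5290 − -142.8754 = 296.4044°; wrapped into (−180°, 180°]: -63.5956°.
Δφ = 67.4356 − -69.4676 = 136.9032°.
a = sin²(Δφ/2) + cos φ₁ · cos φ₂ · sin²(Δλ/2) = 0.902468.
c = 2·atan2(√a, √(1−a)) = 2.50636 rad → d = 6371·c ≈ 15968.04 km.

15968 km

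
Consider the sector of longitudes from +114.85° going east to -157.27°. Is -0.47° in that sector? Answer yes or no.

Band width going east from +114.85° to -157.27°: ((-157.27 − 114.85) mod 360) = 87.88°.
Offset of -0.47° east of the west edge: ((-0.47 − 114.85) mod 360) = 244.68°.
244.68° > 87.88° ⇒ outside.

No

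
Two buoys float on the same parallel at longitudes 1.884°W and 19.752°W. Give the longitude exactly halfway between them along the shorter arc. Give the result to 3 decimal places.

10.818°W

Signed shortest Δλ from -1.884° to -19.752° is -17.868°.
Midpoint longitude = -1.884° + (-17.868°)/2 = -1.884° − 8.934° = -10.818°.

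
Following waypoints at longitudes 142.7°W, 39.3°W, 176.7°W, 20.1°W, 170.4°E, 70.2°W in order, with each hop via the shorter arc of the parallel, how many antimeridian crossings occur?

Leg 1: -142.7° → -39.3°, shortest Δλ = 103.4° (east) — does not cross 180°.
Leg 2: -39.3° → -176.7°, shortest Δλ = -137.4° (west) — does not cross 180°.
Leg 3: -176.7° → -20.1°, shortest Δλ = 156.6° (east) — does not cross 180°.
Leg 4: -20.1° → +170.4°, shortest Δλ = -169.5° (west) — crosses 180°.
Leg 5: +170.4° → -70.2°, shortest Δλ = 119.4° (east) — crosses 180°.
Total crossings: 2.

2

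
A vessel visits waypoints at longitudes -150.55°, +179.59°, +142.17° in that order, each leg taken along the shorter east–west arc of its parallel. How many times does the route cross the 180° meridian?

Leg 1: -150.55° → +179.59°, shortest Δλ = -29.86° (west) — crosses 180°.
Leg 2: +179.59° → +142.17°, shortest Δλ = -37.42° (west) — does not cross 180°.
Total crossings: 1.

1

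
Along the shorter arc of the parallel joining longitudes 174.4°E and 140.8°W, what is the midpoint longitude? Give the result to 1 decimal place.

163.2°W

Signed shortest Δλ from +174.4° to -140.8° is +44.8°.
Midpoint longitude = +174.4° + (+44.8°)/2 = +174.4° + 22.4° = +196.8°.
Normalise into (−180°, 180°]: -163.2°.
(The naïve average (+174.4 + -140.8)/2 = 16.8° is on the wrong side of the globe.)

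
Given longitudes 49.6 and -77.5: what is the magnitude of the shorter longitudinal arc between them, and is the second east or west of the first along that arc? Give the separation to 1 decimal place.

127.1° west

Raw difference: -77.5 − 49.6 = -127.1°.
Normalise into (−180°, 180°]: -127.1° stays -127.1°.
Negative ⇒ the second point lies to the west; separation 127.1°.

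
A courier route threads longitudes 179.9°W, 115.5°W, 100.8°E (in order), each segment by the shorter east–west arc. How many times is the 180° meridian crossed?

1

Leg 1: -179.9° → -115.5°, shortest Δλ = 64.4° (east) — does not cross 180°.
Leg 2: -115.5° → +100.8°, shortest Δλ = -143.7° (west) — crosses 180°.
Total crossings: 1.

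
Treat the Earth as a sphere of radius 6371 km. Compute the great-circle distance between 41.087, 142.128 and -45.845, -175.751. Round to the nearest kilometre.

10531 km

Δλ = -175.751 − 142.128 = -317.879°; wrapped into (−180°, 180°]: 42.121°.
Δφ = -45.845 − 41.087 = -86.932°.
a = sin²(Δφ/2) + cos φ₁ · cos φ₂ · sin²(Δλ/2) = 0.541040.
c = 2·atan2(√a, √(1−a)) = 1.65297 rad → d = 6371·c ≈ 10531.07 km.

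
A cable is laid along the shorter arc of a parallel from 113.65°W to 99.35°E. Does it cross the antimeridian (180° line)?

Naïve |99.35 − -113.65| = 213.0° > 180°, so the shorter arc goes the other way round — across 180°.
Signed shortest Δλ = ((99.35 − -113.65 + 180) mod 360) − 180 = -147.0°.
Going west by 147.0° from -113.65° passes through 180° before reaching +99.35°.

Yes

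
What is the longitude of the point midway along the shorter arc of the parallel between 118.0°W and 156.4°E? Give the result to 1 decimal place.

Signed shortest Δλ from -118.0° to +156.4° is -85.6°.
Midpoint longitude = -118.0° + (-85.6°)/2 = -118.0° − 42.8° = -160.8°.
(The naïve average (-118.0 + +156.4)/2 = 19.2° is on the wrong side of the globe.)

160.8°W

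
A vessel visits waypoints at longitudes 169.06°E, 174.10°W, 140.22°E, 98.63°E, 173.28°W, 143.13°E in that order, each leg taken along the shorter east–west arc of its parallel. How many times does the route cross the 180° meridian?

Leg 1: +169.06° → -174.10°, shortest Δλ = 16.84° (east) — crosses 180°.
Leg 2: -174.10° → +140.22°, shortest Δλ = -45.68° (west) — crosses 180°.
Leg 3: +140.22° → +98.63°, shortest Δλ = -41.59° (west) — does not cross 180°.
Leg 4: +98.63° → -173.28°, shortest Δλ = 88.09° (east) — crosses 180°.
Leg 5: -173.28° → +143.13°, shortest Δλ = -43.59° (west) — crosses 180°.
Total crossings: 4.

4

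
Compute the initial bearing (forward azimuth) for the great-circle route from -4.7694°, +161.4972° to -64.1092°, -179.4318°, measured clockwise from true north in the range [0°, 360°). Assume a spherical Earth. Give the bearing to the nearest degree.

Δλ = -179.4318 − 161.4972 = -340.9290°; wrapped into (−180°, 180°]: 19.0710°.
θ = atan2( sin Δλ · cos φ₂ , cos φ₁ · sin φ₂ − sin φ₁ · cos φ₂ · cos Δλ )
  = atan2(0.14267, -0.86220) = 170.604° → normalised to [0°, 360°): 170.604°.

171°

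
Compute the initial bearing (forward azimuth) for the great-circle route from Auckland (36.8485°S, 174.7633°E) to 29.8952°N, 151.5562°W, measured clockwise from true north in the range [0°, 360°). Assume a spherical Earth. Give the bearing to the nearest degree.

Δλ = -151.5562 − 174.7633 = -326.3195°; wrapped into (−180°, 180°]: 33.6805°.
θ = atan2( sin Δλ · cos φ₂ , cos φ₁ · sin φ₂ − sin φ₁ · cos φ₂ · cos Δλ )
  = atan2(0.48077, 0.83148) = 30.037° → normalised to [0°, 360°): 30.037°.

30°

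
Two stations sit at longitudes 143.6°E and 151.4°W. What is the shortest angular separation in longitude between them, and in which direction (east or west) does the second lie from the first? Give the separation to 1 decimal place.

Raw difference: -151.4 − 143.6 = -295.0°.
Normalise into (−180°, 180°]: -295.0° + 360° = 65.0°.
Positive ⇒ the second point lies to the east; separation 65.0°.

65.0° east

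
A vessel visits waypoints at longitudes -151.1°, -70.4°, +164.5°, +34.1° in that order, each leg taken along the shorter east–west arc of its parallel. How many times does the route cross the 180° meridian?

1

Leg 1: -151.1° → -70.4°, shortest Δλ = 80.7° (east) — does not cross 180°.
Leg 2: -70.4° → +164.5°, shortest Δλ = -125.1° (west) — crosses 180°.
Leg 3: +164.5° → +34.1°, shortest Δλ = -130.4° (west) — does not cross 180°.
Total crossings: 1.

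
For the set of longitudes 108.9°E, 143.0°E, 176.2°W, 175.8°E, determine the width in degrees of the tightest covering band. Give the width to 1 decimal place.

74.9°

Sort the longitudes: -176.2°, +108.9°, +143.0°, +175.8°.
Eastward gaps between consecutive values (wrapping around): 285.1°, 34.1°, 32.8°, 8.0°.
Largest gap = 285.1° ⇒ minimal covering band is its complement: 360° − 285.1° = 74.9°.
Band runs from +108.9° eastward to -176.2°, crossing the antimeridian.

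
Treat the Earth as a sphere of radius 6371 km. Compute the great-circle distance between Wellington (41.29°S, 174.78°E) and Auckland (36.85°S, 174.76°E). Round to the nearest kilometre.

494 km

Δλ = 174.76 − 174.78 = -0.02°.
Δφ = -36.85 − -41.29 = 4.44°.
a = sin²(Δφ/2) + cos φ₁ · cos φ₂ · sin²(Δλ/2) = 0.001501.
c = 2·atan2(√a, √(1−a)) = 0.07749 rad → d = 6371·c ≈ 493.71 km.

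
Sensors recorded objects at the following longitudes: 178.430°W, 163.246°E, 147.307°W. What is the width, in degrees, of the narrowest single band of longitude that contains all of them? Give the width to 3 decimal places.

49.447°

Sort the longitudes: -178.430°, -147.307°, +163.246°.
Eastward gaps between consecutive values (wrapping around): 31.123°, 310.553°, 18.324°.
Largest gap = 310.553° ⇒ minimal covering band is its complement: 360° − 310.553° = 49.447°.
Band runs from +163.246° eastward to -147.307°, crossing the antimeridian.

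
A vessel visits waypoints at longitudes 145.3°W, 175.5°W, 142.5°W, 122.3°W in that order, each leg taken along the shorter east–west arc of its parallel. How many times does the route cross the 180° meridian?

0

Leg 1: -145.3° → -175.5°, shortest Δλ = -30.2° (west) — does not cross 180°.
Leg 2: -175.5° → -142.5°, shortest Δλ = 33.0° (east) — does not cross 180°.
Leg 3: -142.5° → -122.3°, shortest Δλ = 20.2° (east) — does not cross 180°.
Total crossings: 0.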